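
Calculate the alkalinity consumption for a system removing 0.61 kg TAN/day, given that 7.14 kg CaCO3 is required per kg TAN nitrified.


Alkalinity factor: 7.14 kg CaCO3 consumed per kg TAN nitrified
alk = 0.61 kg TAN * 7.14 = 4.3554 kg CaCO3/day

4.3554 kg CaCO3/day


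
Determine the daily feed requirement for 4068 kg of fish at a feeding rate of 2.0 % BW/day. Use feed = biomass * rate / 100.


Feeding rate fraction = 2.0% / 100 = 0.02
Daily feed = 4068 kg * 0.02 = 81.36 kg/day

81.36 kg/day


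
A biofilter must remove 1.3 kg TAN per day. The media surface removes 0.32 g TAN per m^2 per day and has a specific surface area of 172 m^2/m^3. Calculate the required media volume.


A = 1.3*1000 / 0.32 = 4062.5 m^2
V = 4062.5 / 172 = 23.6192

23.6192 m^3


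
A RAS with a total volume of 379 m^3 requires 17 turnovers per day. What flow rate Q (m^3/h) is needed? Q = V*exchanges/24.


Daily recirculation volume = 379 m^3 * 17 = 6443 m^3/day
Flow rate Q = daily volume / 24 h = 6443 / 24 = 268.458 m^3/h

268.458 m^3/h


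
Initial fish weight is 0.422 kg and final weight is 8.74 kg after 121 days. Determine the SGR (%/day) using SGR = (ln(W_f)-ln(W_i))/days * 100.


ln(W_f) = ln(8.74) = 2.1679102
ln(W_i) = ln(0.422) = -0.86274996
ln(W_f) - ln(W_i) = 2.1679102 - -0.86274996 = 3.0306602
SGR = 3.0306602 / 121 * 100 = 2.50468 %/day

2.50468 %/day


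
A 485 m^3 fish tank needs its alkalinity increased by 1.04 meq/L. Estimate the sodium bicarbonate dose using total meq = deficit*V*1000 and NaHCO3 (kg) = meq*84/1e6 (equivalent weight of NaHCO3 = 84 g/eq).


Tank volume in L = 485 m^3 * 1000 = 485000 L
Total meq required = 1.04 meq/L * 485000 L = 504400 meq
NaHCO3 mass = 504400 meq * 84 mg/meq / 1e6 = 42.3696 kg

42.3696 kg


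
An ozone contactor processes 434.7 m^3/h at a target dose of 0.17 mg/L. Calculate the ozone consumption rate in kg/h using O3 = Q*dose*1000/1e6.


O3 demand (mg/h) = Q * dose * 1000 = 434.7 * 0.17 * 1000 = 73899 mg/h
Convert mg to kg: 73899 / 1e6 = 0.073899 kg/h

0.073899 kg/h


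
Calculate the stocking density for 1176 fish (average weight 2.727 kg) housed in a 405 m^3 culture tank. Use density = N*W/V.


Total biomass = 1176 fish * 2.727 kg = 3206.952 kg
Density = total biomass / volume = 3206.952 / 405 = 7.9184 kg/m^3

7.9184 kg/m^3


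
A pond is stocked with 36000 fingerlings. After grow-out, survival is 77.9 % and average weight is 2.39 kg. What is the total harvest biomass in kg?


Survivors = 36000 * 77.9/100 = 28044 fish
Harvest biomass = survivors * W_f = 28044 * 2.39 = 67025.16 kg

67025.16 kg


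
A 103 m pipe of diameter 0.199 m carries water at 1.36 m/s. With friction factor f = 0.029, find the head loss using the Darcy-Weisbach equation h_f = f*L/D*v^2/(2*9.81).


v^2 = 1.36^2 = 1.8496 m^2/s^2
L/D = 103/0.199 = 517.58794
h_f = f*(L/D)*v^2/(2g) = 0.029 * 517.58794 * 1.8496 / 19.62 = 1.41501 m

1.41501 m


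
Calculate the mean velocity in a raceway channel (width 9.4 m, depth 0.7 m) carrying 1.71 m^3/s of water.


Cross-sectional area = W * d = 9.4 * 0.7 = 6.58 m^2
Velocity = Q / A = 1.71 / 6.58 = 0.259878 m/s

0.259878 m/s


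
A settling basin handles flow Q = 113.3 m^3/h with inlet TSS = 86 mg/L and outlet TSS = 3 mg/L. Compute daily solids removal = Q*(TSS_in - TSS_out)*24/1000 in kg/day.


Concentration drop: TSS_in - TSS_out = 86 - 3 = 83 mg/L
Hourly solids removed = Q * dTSS = 113.3 m^3/h * 83 mg/L = 9403.9 g/h  (m^3/h * mg/L = g/h)
Daily solids removed = 9403.9 * 24 = 225693.6 g/day
Convert g to kg: 225693.6 / 1000 = 225.6936 kg/day

225.6936 kg/day


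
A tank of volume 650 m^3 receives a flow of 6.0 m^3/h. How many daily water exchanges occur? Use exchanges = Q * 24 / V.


Daily flow volume = 6.0 m^3/h * 24 h = 144 m^3/day
Exchanges = daily flow / tank volume = 144 / 650 = 0.221538 exchanges/day

0.221538 exchanges/day


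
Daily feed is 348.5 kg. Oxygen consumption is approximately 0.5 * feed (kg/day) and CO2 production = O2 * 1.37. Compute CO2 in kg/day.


O2 = 348.5 * 0.5 = 174.25
CO2 = 174.25 * 1.37 = 238.7225

238.7225 kg/day


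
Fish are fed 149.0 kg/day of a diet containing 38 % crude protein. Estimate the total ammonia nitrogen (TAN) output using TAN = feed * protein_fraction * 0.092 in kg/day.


Protein in feed = 149.0 * 38/100 = 56.62 kg/day
TAN = protein * 0.092 = 56.62 * 0.092 = 5.20904 kg/day

5.20904 kg/day


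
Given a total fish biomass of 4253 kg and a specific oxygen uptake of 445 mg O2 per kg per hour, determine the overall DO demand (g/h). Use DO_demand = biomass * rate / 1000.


Total O2 consumption (mg/h) = 4253 kg * 445 mg/(kg*h) = 1892585 mg/h
Convert to g/h: 1892585 / 1000 = 1892.585 g/h

1892.585 g/h


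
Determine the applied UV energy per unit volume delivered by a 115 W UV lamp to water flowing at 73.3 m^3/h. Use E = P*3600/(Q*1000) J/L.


Energy delivered per hour = 115 W * 3600 s = 414000 J/h
Volume treated per hour = 73.3 m^3/h * 1000 = 73300 L/h
dose = 414000 / 73300 = 5.64802 J/L

5.64802 J/L


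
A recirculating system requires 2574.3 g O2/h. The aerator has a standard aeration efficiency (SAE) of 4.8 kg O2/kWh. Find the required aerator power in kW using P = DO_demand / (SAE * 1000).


SAE in g O2/kWh = 4.8 * 1000 = 4800 g/kWh
P = DO_demand / SAE_g = 2574.3 / 4800 = 0.536313 kW

0.536313 kW


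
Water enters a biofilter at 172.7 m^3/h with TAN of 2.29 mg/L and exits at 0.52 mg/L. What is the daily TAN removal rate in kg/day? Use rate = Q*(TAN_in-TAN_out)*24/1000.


Concentration drop: TAN_in - TAN_out = 2.29 - 0.52 = 1.77 mg/L
Hourly TAN removed = Q * dTAN = 172.7 m^3/h * 1.77 mg/L = 305.679 g/h  (m^3/h * mg/L = g/h)
Daily TAN removed = 305.679 * 24 = 7336.296 g/day
Convert to kg/day: 7336.296 / 1000 = 7.336296 kg/day

7.336296 kg/day


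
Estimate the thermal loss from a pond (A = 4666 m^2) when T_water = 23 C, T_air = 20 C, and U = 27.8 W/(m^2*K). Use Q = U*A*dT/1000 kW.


Temperature difference dT = 23 - 20 = 3 K
Heat loss (W) = U * A * dT = 27.8 * 4666 * 3 = 389144.4 W
Convert to kW: 389144.4 / 1000 = 389.1444 kW

389.1444 kW


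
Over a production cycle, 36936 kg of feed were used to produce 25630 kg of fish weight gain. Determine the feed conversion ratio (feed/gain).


FCR = feed consumed / weight gained
FCR = 36936 kg / 25630 kg = 1.44112

1.44112


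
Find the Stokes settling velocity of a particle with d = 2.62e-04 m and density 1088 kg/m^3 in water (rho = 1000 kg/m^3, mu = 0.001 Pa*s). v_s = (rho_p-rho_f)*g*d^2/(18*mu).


Density difference: rho_p - rho_f = 1088 - 1000 = 88 kg/m^3
d^2 = (2.62e-04)^2 = 6.8644e-08 m^2
Numerator = (rho_p - rho_f) * g * d^2 = 88 * 9.81 * 6.8644e-08 = 5.9258992e-05
Denominator = 18 * mu = 18 * 0.001 = 0.018
v_s = 5.9258992e-05 / 0.018 = 0.00329217 m/s
Check: Re = rho_f * v_s * d / mu = 1000 * 0.00329217 * 2.62e-04 / 0.001 = 0.863 < 1, so Stokes' law applies.

0.00329217 m/s


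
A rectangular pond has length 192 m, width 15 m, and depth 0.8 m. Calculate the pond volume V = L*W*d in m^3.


Base area = L * W = 192 * 15 = 2880 m^2
Volume = area * depth = 2880 * 0.8 = 2304 m^3

2304 m^3


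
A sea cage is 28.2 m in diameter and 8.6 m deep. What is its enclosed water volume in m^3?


r = d/2 = 28.2/2 = 14.1 m
Base area = pi*r^2 = pi*14.1^2 = 624.58004 m^2
Volume = 624.58004 * 8.6 = 5371.39 m^3

5371.39 m^3


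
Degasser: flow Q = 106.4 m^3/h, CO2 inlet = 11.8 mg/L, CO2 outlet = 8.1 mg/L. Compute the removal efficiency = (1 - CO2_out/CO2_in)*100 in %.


CO2_out / CO2_in = 8.1 / 11.8 = 0.68644068
Fraction remaining = 0.68644068
efficiency = (1 - 0.68644068) * 100 = 31.3559 %

31.3559 %


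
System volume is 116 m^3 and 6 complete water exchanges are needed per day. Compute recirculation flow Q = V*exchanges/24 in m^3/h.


Daily recirculation volume = 116 m^3 * 6 = 696 m^3/day
Flow rate Q = daily volume / 24 h = 696 / 24 = 29 m^3/h

29 m^3/h


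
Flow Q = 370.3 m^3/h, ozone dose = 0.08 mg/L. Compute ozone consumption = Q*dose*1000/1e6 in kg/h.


O3 demand (mg/h) = Q * dose * 1000 = 370.3 * 0.08 * 1000 = 29624 mg/h
Convert mg to kg: 29624 / 1e6 = 0.029624 kg/h

0.029624 kg/h


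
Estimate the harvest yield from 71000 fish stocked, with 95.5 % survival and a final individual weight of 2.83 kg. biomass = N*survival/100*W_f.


Survivors = 71000 * 95.5/100 = 67805 fish
Harvest biomass = survivors * W_f = 67805 * 2.83 = 191888.15 kg

191888.15 kg


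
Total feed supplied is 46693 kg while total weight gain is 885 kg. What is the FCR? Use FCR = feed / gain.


FCR = feed consumed / weight gained
FCR = 46693 kg / 885 kg = 52.7605

52.7605


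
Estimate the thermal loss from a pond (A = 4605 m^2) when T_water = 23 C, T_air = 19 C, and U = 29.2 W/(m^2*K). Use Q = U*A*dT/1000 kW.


Temperature difference dT = 23 - 19 = 4 K
Heat loss (W) = U * A * dT = 29.2 * 4605 * 4 = 537864 W
Convert to kW: 537864 / 1000 = 537.864 kW

537.864 kW


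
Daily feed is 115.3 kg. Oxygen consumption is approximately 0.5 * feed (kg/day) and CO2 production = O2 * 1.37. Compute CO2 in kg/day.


O2 = 115.3 * 0.5 = 57.65
CO2 = 57.65 * 1.37 = 78.9805

78.9805 kg/day


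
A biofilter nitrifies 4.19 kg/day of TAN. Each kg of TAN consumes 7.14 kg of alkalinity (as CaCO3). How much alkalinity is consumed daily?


Alkalinity factor: 7.14 kg CaCO3 consumed per kg TAN nitrified
alk = 4.19 kg TAN * 7.14 = 29.9166 kg CaCO3/day

29.9166 kg CaCO3/day


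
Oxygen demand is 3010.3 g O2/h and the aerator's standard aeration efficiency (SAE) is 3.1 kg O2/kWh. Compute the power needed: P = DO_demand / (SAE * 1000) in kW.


SAE in g O2/kWh = 3.1 * 1000 = 3100 g/kWh
P = DO_demand / SAE_g = 3010.3 / 3100 = 0.971065 kW

0.971065 kW


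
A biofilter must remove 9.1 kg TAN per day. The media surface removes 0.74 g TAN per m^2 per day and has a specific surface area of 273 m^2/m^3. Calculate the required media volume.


A = 9.1*1000 / 0.74 = 12297.297 m^2
V = 12297.297 / 273 = 45.045

45.045 m^3


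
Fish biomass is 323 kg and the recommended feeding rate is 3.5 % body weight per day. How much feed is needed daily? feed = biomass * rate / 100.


Feeding rate fraction = 3.5% / 100 = 0.035
Daily feed = 323 kg * 0.035 = 11.305 kg/day

11.305 kg/day


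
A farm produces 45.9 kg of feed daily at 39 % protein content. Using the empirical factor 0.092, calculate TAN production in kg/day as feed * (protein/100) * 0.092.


Protein in feed = 45.9 * 39/100 = 17.901 kg/day
TAN = protein * 0.092 = 17.901 * 0.092 = 1.646892 kg/day

1.646892 kg/day


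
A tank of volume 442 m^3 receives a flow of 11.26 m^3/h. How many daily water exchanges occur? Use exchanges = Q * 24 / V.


Daily flow volume = 11.26 m^3/h * 24 h = 270.24 m^3/day
Exchanges = daily flow / tank volume = 270.24 / 442 = 0.611403 exchanges/day

0.611403 exchanges/day


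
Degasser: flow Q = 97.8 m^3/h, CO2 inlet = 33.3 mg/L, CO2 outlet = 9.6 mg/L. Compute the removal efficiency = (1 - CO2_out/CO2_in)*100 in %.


CO2_out / CO2_in = 9.6 / 33.3 = 0.28828829
Fraction remaining = 0.28828829
efficiency = (1 - 0.28828829) * 100 = 71.1712 %

71.1712 %


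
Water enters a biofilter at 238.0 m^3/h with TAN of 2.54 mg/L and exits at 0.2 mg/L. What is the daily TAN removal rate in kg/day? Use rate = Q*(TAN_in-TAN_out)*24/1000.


Concentration drop: TAN_in - TAN_out = 2.54 - 0.2 = 2.34 mg/L
Hourly TAN removed = Q * dTAN = 238.0 m^3/h * 2.34 mg/L = 556.92 g/h  (m^3/h * mg/L = g/h)
Daily TAN removed = 556.92 * 24 = 13366.08 g/day
Convert to kg/day: 13366.08 / 1000 = 13.36608 kg/day

13.36608 kg/day


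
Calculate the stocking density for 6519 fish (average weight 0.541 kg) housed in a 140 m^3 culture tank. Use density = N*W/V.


Total biomass = 6519 fish * 0.541 kg = 3526.779 kg
Density = total biomass / volume = 3526.779 / 140 = 25.1913 kg/m^3

25.1913 kg/m^3


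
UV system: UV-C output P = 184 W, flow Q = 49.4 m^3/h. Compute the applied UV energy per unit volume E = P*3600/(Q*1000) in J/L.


Energy delivered per hour = 184 W * 3600 s = 662400 J/h
Volume treated per hour = 49.4 m^3/h * 1000 = 49400 L/h
dose = 662400 / 49400 = 13.4089 J/L

13.4089 J/L


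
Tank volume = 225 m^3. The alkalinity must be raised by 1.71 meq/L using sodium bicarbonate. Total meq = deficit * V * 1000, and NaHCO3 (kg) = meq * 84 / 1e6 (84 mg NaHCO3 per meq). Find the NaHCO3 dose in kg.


Tank volume in L = 225 m^3 * 1000 = 225000 L
Total meq required = 1.71 meq/L * 225000 L = 384750 meq
NaHCO3 mass = 384750 meq * 84 mg/meq / 1e6 = 32.319 kg

32.319 kg


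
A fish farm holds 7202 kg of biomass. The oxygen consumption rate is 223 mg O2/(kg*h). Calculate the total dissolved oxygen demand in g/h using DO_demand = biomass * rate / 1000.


Total O2 consumption (mg/h) = 7202 kg * 223 mg/(kg*h) = 1606046 mg/h
Convert to g/h: 1606046 / 1000 = 1606.046 g/h

1606.046 g/h


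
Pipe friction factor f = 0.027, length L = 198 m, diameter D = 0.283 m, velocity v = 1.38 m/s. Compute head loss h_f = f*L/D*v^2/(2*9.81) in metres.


v^2 = 1.38^2 = 1.9044 m^2/s^2
L/D = 198/0.283 = 699.64664
h_f = f*(L/D)*v^2/(2g) = 0.027 * 699.64664 * 1.9044 / 19.62 = 1.83359 m

1.83359 m


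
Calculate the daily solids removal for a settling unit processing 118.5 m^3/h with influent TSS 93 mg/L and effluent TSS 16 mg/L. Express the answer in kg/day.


Concentration drop: TSS_in - TSS_out = 93 - 16 = 77 mg/L
Hourly solids removed = Q * dTSS = 118.5 m^3/h * 77 mg/L = 9124.5 g/h  (m^3/h * mg/L = g/h)
Daily solids removed = 9124.5 * 24 = 218988 g/day
Convert g to kg: 218988 / 1000 = 218.988 kg/day

218.988 kg/day


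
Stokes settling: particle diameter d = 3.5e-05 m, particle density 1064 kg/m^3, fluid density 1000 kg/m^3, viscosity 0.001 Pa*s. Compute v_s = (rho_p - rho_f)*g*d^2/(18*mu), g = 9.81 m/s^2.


Density difference: rho_p - rho_f = 1064 - 1000 = 64 kg/m^3
d^2 = (3.5e-05)^2 = 1.225e-09 m^2
Numerator = (rho_p - rho_f) * g * d^2 = 64 * 9.81 * 1.225e-09 = 7.69104e-07
Denominator = 18 * mu = 18 * 0.001 = 0.018
v_s = 7.69104e-07 / 0.018 = 4.2728e-05 m/s
Check: Re = rho_f * v_s * d / mu = 1000 * 4.2728e-05 * 3.5e-05 / 0.001 = 0.0015 < 1, so Stokes' law applies.

4.2728e-05 m/s


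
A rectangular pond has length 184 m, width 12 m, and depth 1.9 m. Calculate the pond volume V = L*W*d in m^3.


Base area = L * W = 184 * 12 = 2208 m^2
Volume = area * depth = 2208 * 1.9 = 4195.2 m^3

4195.2 m^3


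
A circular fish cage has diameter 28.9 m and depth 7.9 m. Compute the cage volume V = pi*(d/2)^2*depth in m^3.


r = d/2 = 28.9/2 = 14.45 m
Base area = pi*r^2 = pi*14.45^2 = 655.9724 m^2
Volume = 655.9724 * 7.9 = 5182.18 m^3

5182.18 m^3


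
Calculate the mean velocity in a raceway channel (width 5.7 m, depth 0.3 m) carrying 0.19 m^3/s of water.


Cross-sectional area = W * d = 5.7 * 0.3 = 1.71 m^2
Velocity = Q / A = 0.19 / 1.71 = 0.111111 m/s

0.111111 m/s


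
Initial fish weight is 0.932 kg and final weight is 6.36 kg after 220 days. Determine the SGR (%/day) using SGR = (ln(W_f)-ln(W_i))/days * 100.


ln(W_f) = ln(6.36) = 1.8500284
ln(W_i) = ln(0.932) = -0.070422464
ln(W_f) - ln(W_i) = 1.8500284 - -0.070422464 = 1.9204509
SGR = 1.9204509 / 220 * 100 = 0.872932 %/day

0.872932 %/day


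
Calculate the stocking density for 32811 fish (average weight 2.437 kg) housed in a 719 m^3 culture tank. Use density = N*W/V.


Total biomass = 32811 fish * 2.437 kg = 79960.407 kg
Density = total biomass / volume = 79960.407 / 719 = 111.211 kg/m^3

111.211 kg/m^3


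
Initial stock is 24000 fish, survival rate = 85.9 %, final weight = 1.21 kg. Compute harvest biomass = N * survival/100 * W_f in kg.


Survivors = 24000 * 85.9/100 = 20616 fish
Harvest biomass = survivors * W_f = 20616 * 1.21 = 24945.36 kg

24945.36 kg


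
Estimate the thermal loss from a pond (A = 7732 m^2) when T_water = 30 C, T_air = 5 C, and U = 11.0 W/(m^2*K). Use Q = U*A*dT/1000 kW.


Temperature difference dT = 30 - 5 = 25 K
Heat loss (W) = U * A * dT = 11.0 * 7732 * 25 = 2126300 W
Convert to kW: 2126300 / 1000 = 2126.3 kW

2126.3 kW


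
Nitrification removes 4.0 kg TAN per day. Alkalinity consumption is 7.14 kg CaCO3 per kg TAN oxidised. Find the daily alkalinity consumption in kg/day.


Alkalinity factor: 7.14 kg CaCO3 consumed per kg TAN nitrified
alk = 4.0 kg TAN * 7.14 = 28.56 kg CaCO3/day

28.56 kg CaCO3/day


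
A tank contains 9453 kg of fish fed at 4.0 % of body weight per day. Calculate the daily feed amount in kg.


Feeding rate fraction = 4.0% / 100 = 0.04
Daily feed = 9453 kg * 0.04 = 378.12 kg/day

378.12 kg/day


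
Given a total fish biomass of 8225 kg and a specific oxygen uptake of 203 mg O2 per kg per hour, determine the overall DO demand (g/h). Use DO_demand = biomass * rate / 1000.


Total O2 consumption (mg/h) = 8225 kg * 203 mg/(kg*h) = 1669675 mg/h
Convert to g/h: 1669675 / 1000 = 1669.675 g/h

1669.675 g/h


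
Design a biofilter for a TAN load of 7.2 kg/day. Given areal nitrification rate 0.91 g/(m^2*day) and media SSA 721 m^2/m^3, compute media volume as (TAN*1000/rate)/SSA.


A = 7.2*1000 / 0.91 = 7912.0879 m^2
V = 7912.0879 / 721 = 10.9738

10.9738 m^3


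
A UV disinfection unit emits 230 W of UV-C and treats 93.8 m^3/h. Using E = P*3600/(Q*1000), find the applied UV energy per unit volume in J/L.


Energy delivered per hour = 230 W * 3600 s = 828000 J/h
Volume treated per hour = 93.8 m^3/h * 1000 = 93800 L/h
dose = 828000 / 93800 = 8.82729 J/L

8.82729 J/L


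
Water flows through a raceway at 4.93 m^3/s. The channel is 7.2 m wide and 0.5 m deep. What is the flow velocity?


Cross-sectional area = W * d = 7.2 * 0.5 = 3.6 m^2
Velocity = Q / A = 4.93 / 3.6 = 1.36944 m/s

1.36944 m/s


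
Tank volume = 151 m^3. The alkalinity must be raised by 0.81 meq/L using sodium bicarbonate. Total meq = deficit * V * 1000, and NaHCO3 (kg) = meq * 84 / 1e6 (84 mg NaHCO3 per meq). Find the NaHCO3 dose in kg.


Tank volume in L = 151 m^3 * 1000 = 151000 L
Total meq required = 0.81 meq/L * 151000 L = 122310 meq
NaHCO3 mass = 122310 meq * 84 mg/meq / 1e6 = 10.274 kg

10.274 kg


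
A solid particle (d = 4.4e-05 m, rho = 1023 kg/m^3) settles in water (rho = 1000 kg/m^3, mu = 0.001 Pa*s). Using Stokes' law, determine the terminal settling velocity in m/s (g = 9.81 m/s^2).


Density difference: rho_p - rho_f = 1023 - 1000 = 23 kg/m^3
d^2 = (4.4e-05)^2 = 1.936e-09 m^2
Numerator = (rho_p - rho_f) * g * d^2 = 23 * 9.81 * 1.936e-09 = 4.3681968e-07
Denominator = 18 * mu = 18 * 0.001 = 0.018
v_s = 4.3681968e-07 / 0.018 = 2.42678e-05 m/s
Check: Re = rho_f * v_s * d / mu = 1000 * 2.42678e-05 * 4.4e-05 / 0.001 = 0.00107 < 1, so Stokes' law applies.

2.42678e-05 m/s


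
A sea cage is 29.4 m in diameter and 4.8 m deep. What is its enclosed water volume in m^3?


r = d/2 = 29.4/2 = 14.7 m
Base area = pi*r^2 = pi*14.7^2 = 678.86676 m^2
Volume = 678.86676 * 4.8 = 3258.56 m^3

3258.56 m^3


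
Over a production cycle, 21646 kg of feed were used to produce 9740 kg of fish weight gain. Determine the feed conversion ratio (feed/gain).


FCR = feed consumed / weight gained
FCR = 21646 kg / 9740 kg = 2.22238

2.22238


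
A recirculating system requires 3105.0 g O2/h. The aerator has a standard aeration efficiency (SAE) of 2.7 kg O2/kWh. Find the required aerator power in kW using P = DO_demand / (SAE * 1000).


SAE in g O2/kWh = 2.7 * 1000 = 2700 g/kWh
P = DO_demand / SAE_g = 3105.0 / 2700 = 1.15 kW

1.15 kW


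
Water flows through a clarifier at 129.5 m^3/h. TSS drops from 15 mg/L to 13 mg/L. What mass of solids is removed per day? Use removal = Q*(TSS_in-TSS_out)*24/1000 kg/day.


Concentration drop: TSS_in - TSS_out = 15 - 13 = 2 mg/L
Hourly solids removed = Q * dTSS = 129.5 m^3/h * 2 mg/L = 259 g/h  (m^3/h * mg/L = g/h)
Daily solids removed = 259 * 24 = 6216 g/day
Convert g to kg: 6216 / 1000 = 6.216 kg/day

6.216 kg/day


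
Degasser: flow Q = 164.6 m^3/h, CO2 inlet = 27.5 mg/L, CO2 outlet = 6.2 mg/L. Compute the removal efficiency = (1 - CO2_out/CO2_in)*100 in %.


CO2_out / CO2_in = 6.2 / 27.5 = 0.22545455
Fraction remaining = 0.22545455
efficiency = (1 - 0.22545455) * 100 = 77.4545 %

77.4545 %


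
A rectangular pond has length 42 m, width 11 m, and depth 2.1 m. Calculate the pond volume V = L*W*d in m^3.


Base area = L * W = 42 * 11 = 462 m^2
Volume = area * depth = 462 * 2.1 = 970.2 m^3

970.2 m^3


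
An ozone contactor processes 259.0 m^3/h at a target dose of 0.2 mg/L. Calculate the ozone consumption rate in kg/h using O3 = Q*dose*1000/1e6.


O3 demand (mg/h) = Q * dose * 1000 = 259.0 * 0.2 * 1000 = 51800 mg/h
Convert mg to kg: 51800 / 1e6 = 0.0518 kg/h

0.0518 kg/h


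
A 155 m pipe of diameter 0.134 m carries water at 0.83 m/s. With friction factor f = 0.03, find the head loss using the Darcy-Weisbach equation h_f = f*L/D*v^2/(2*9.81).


v^2 = 0.83^2 = 0.6889 m^2/s^2
L/D = 155/0.134 = 1156.7164
h_f = f*(L/D)*v^2/(2g) = 0.03 * 1156.7164 * 0.6889 / 19.62 = 1.21844 m

1.21844 m


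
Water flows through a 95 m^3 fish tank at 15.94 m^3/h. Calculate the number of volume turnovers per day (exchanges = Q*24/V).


Daily flow volume = 15.94 m^3/h * 24 h = 382.56 m^3/day
Exchanges = daily flow / tank volume = 382.56 / 95 = 4.02695 exchanges/day

4.02695 exchanges/day


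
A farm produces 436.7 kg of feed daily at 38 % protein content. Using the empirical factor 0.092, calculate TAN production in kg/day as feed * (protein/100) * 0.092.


Protein in feed = 436.7 * 38/100 = 165.946 kg/day
TAN = protein * 0.092 = 165.946 * 0.092 = 15.267032 kg/day

15.267032 kg/day


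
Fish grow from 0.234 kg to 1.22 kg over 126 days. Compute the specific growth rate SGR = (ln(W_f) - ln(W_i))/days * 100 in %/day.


ln(W_f) = ln(1.22) = 0.19885086
ln(W_i) = ln(0.234) = -1.4524342
ln(W_f) - ln(W_i) = 0.19885086 - -1.4524342 = 1.6512851
SGR = 1.6512851 / 126 * 100 = 1.31054 %/day

1.31054 %/day


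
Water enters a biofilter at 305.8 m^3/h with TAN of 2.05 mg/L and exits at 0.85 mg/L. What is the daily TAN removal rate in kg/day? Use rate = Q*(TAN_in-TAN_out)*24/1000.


Concentration drop: TAN_in - TAN_out = 2.05 - 0.85 = 1.2 mg/L
Hourly TAN removed = Q * dTAN = 305.8 m^3/h * 1.2 mg/L = 366.96 g/h  (m^3/h * mg/L = g/h)
Daily TAN removed = 366.96 * 24 = 8807.04 g/day
Convert to kg/day: 8807.04 / 1000 = 8.80704 kg/day

8.80704 kg/day


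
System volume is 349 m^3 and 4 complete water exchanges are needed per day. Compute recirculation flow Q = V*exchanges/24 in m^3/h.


Daily recirculation volume = 349 m^3 * 4 = 1396 m^3/day
Flow rate Q = daily volume / 24 h = 1396 / 24 = 58.1667 m^3/h

58.1667 m^3/h


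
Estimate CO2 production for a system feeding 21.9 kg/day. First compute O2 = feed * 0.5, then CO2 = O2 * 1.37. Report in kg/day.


O2 = 21.9 * 0.5 = 10.95
CO2 = 10.95 * 1.37 = 15.0015

15.0015 kg/day


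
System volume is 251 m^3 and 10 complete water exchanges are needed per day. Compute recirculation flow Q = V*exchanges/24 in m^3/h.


Daily recirculation volume = 251 m^3 * 10 = 2510 m^3/day
Flow rate Q = daily volume / 24 h = 2510 / 24 = 104.583 m^3/h

104.583 m^3/h


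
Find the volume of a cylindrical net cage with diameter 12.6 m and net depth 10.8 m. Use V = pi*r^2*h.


r = d/2 = 12.6/2 = 6.3 m
Base area = pi*r^2 = pi*6.3^2 = 124.68981 m^2
Volume = 124.68981 * 10.8 = 1346.65 m^3

1346.65 m^3


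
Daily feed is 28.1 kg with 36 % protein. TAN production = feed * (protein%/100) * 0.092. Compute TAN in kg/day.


Protein in feed = 28.1 * 36/100 = 10.116 kg/day
TAN = protein * 0.092 = 10.116 * 0.092 = 0.930672 kg/day

0.930672 kg/day


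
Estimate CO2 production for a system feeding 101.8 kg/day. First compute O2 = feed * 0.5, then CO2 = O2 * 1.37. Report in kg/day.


O2 = 101.8 * 0.5 = 50.9
CO2 = 50.9 * 1.37 = 69.733

69.733 kg/day


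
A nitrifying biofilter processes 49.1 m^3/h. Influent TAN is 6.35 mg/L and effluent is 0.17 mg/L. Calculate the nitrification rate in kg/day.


Concentration drop: TAN_in - TAN_out = 6.35 - 0.17 = 6.18 mg/L
Hourly TAN removed = Q * dTAN = 49.1 m^3/h * 6.18 mg/L = 303.438 g/h  (m^3/h * mg/L = g/h)
Daily TAN removed = 303.438 * 24 = 7282.512 g/day
Convert to kg/day: 7282.512 / 1000 = 7.282512 kg/day

7.282512 kg/day


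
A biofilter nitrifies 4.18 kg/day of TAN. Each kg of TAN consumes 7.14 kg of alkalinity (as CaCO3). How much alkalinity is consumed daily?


Alkalinity factor: 7.14 kg CaCO3 consumed per kg TAN nitrified
alk = 4.18 kg TAN * 7.14 = 29.8452 kg CaCO3/day

29.8452 kg CaCO3/day


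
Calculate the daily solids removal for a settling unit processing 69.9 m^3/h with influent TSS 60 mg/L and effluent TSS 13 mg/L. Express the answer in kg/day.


Concentration drop: TSS_in - TSS_out = 60 - 13 = 47 mg/L
Hourly solids removed = Q * dTSS = 69.9 m^3/h * 47 mg/L = 3285.3 g/h  (m^3/h * mg/L = g/h)
Daily solids removed = 3285.3 * 24 = 78847.2 g/day
Convert g to kg: 78847.2 / 1000 = 78.8472 kg/day

78.8472 kg/day


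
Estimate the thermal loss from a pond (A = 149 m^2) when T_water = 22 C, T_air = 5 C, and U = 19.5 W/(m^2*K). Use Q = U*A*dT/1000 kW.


Temperature difference dT = 22 - 5 = 17 K
Heat loss (W) = U * A * dT = 19.5 * 149 * 17 = 49393.5 W
Convert to kW: 49393.5 / 1000 = 49.3935 kW

49.3935 kW


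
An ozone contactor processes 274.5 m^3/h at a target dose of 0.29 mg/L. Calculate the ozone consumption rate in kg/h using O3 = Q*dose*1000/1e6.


O3 demand (mg/h) = Q * dose * 1000 = 274.5 * 0.29 * 1000 = 79605 mg/h
Convert mg to kg: 79605 / 1e6 = 0.079605 kg/h

0.079605 kg/h


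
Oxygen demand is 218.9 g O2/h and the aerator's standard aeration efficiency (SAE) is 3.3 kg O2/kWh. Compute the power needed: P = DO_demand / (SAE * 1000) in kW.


SAE in g O2/kWh = 3.3 * 1000 = 3300 g/kWh
P = DO_demand / SAE_g = 218.9 / 3300 = 0.0663333 kW

0.0663333 kW


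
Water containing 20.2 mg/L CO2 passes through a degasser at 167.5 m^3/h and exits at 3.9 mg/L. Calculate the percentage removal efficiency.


CO2_out / CO2_in = 3.9 / 20.2 = 0.19306931
Fraction remaining = 0.19306931
efficiency = (1 - 0.19306931) * 100 = 80.6931 %

80.6931 %


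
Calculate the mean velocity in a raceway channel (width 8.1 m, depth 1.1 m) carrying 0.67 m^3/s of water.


Cross-sectional area = W * d = 8.1 * 1.1 = 8.91 m^2
Velocity = Q / A = 0.67 / 8.91 = 0.0751964 m/s

0.0751964 m/s


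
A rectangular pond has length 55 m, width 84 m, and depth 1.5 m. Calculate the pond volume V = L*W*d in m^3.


Base area = L * W = 55 * 84 = 4620 m^2
Volume = area * depth = 4620 * 1.5 = 6930 m^3

6930 m^3


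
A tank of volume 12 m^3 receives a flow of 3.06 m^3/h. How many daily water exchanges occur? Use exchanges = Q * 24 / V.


Daily flow volume = 3.06 m^3/h * 24 h = 73.44 m^3/day
Exchanges = daily flow / tank volume = 73.44 / 12 = 6.12 exchanges/day

6.12 exchanges/day


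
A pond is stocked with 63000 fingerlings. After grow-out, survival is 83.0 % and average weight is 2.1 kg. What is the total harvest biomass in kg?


Survivors = 63000 * 83.0/100 = 52290 fish
Harvest biomass = survivors * W_f = 52290 * 2.1 = 109809 kg

109809 kg


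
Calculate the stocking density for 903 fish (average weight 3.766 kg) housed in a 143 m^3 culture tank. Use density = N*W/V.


Total biomass = 903 fish * 3.766 kg = 3400.698 kg
Density = total biomass / volume = 3400.698 / 143 = 23.7811 kg/m^3

23.7811 kg/m^3


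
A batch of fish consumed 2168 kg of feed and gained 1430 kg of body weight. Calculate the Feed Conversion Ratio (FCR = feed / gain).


FCR = feed consumed / weight gained
FCR = 2168 kg / 1430 kg = 1.51608

1.51608


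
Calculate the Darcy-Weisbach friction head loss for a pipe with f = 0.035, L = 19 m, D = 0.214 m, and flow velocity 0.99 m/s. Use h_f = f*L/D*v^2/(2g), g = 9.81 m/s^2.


v^2 = 0.99^2 = 0.9801 m^2/s^2
L/D = 19/0.214 = 88.785047
h_f = f*(L/D)*v^2/(2g) = 0.035 * 88.785047 * 0.9801 / 19.62 = 0.155231 m

0.155231 m


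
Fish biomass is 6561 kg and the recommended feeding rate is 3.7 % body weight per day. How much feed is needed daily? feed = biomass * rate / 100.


Feeding rate fraction = 3.7% / 100 = 0.037
Daily feed = 6561 kg * 0.037 = 242.757 kg/day

242.757 kg/day


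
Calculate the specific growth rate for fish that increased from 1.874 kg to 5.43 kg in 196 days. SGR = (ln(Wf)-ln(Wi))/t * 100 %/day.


ln(W_f) = ln(5.43) = 1.6919391
ln(W_i) = ln(1.874) = 0.62807518
ln(W_f) - ln(W_i) = 1.6919391 - 0.62807518 = 1.0638639
SGR = 1.0638639 / 196 * 100 = 0.542788 %/day

0.542788 %/day


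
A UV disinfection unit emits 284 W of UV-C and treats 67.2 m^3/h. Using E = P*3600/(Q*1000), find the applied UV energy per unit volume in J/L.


Energy delivered per hour = 284 W * 3600 s = 1022400 J/h
Volume treated per hour = 67.2 m^3/h * 1000 = 67200 L/h
dose = 1022400 / 67200 = 15.2143 J/L

15.2143 J/L


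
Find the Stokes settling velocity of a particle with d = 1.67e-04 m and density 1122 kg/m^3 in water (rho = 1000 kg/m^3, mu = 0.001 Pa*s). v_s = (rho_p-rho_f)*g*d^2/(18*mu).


Density difference: rho_p - rho_f = 1122 - 1000 = 122 kg/m^3
d^2 = (1.67e-04)^2 = 2.7889e-08 m^2
Numerator = (rho_p - rho_f) * g * d^2 = 122 * 9.81 * 2.7889e-08 = 3.3378113e-05
Denominator = 18 * mu = 18 * 0.001 = 0.018
v_s = 3.3378113e-05 / 0.018 = 0.00185434 m/s
Check: Re = rho_f * v_s * d / mu = 1000 * 0.00185434 * 1.67e-04 / 0.001 = 0.31 < 1, so Stokes' law applies.

0.00185434 m/s


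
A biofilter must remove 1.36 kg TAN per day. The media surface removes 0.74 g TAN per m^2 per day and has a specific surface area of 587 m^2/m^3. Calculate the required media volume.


A = 1.36*1000 / 0.74 = 1837.8378 m^2
V = 1837.8378 / 587 = 3.1309

3.1309 m^3


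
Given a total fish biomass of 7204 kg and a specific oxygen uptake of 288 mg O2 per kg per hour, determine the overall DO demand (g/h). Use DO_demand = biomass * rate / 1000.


Total O2 consumption (mg/h) = 7204 kg * 288 mg/(kg*h) = 2074752 mg/h
Convert to g/h: 2074752 / 1000 = 2074.752 g/h

2074.752 g/h


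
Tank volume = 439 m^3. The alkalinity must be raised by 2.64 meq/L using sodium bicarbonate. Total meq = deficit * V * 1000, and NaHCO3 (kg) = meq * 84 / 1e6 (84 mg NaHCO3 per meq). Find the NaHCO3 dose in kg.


Tank volume in L = 439 m^3 * 1000 = 439000 L
Total meq required = 2.64 meq/L * 439000 L = 1158960 meq
NaHCO3 mass = 1158960 meq * 84 mg/meq / 1e6 = 97.3526 kg

97.3526 kg


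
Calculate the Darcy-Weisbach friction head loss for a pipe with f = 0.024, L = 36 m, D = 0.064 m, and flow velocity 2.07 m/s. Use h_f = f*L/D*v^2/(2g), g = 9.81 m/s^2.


v^2 = 2.07^2 = 4.2849 m^2/s^2
L/D = 36/0.064 = 562.5
h_f = f*(L/D)*v^2/(2g) = 0.024 * 562.5 * 4.2849 / 19.62 = 2.94833 m

2.94833 m


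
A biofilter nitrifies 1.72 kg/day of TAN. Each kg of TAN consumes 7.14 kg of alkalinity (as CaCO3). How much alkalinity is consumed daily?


Alkalinity factor: 7.14 kg CaCO3 consumed per kg TAN nitrified
alk = 1.72 kg TAN * 7.14 = 12.2808 kg CaCO3/day

12.2808 kg CaCO3/day


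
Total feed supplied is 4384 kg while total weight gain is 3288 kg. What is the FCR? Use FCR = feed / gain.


FCR = feed consumed / weight gained
FCR = 4384 kg / 3288 kg = 1.33333

1.33333


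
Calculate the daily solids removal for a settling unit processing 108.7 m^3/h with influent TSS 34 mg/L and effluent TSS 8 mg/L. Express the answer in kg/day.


Concentration drop: TSS_in - TSS_out = 34 - 8 = 26 mg/L
Hourly solids removed = Q * dTSS = 108.7 m^3/h * 26 mg/L = 2826.2 g/h  (m^3/h * mg/L = g/h)
Daily solids removed = 2826.2 * 24 = 67828.8 g/day
Convert g to kg: 67828.8 / 1000 = 67.8288 kg/day

67.8288 kg/day


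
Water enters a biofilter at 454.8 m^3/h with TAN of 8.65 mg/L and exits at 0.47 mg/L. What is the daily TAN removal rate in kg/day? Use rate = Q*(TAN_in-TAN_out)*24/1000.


Concentration drop: TAN_in - TAN_out = 8.65 - 0.47 = 8.18 mg/L
Hourly TAN removed = Q * dTAN = 454.8 m^3/h * 8.18 mg/L = 3720.264 g/h  (m^3/h * mg/L = g/h)
Daily TAN removed = 3720.264 * 24 = 89286.336 g/day
Convert to kg/day: 89286.336 / 1000 = 89.286336 kg/day

89.286336 kg/day


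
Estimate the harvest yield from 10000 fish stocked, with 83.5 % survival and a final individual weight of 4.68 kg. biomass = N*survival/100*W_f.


Survivors = 10000 * 83.5/100 = 8350 fish
Harvest biomass = survivors * W_f = 8350 * 4.68 = 39078 kg

39078 kg


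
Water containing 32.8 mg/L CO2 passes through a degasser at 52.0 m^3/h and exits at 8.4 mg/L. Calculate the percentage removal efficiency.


CO2_out / CO2_in = 8.4 / 32.8 = 0.25609756
Fraction remaining = 0.25609756
efficiency = (1 - 0.25609756) * 100 = 74.3902 %

74.3902 %


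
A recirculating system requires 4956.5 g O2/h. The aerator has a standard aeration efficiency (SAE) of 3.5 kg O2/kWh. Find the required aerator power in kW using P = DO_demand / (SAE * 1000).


SAE in g O2/kWh = 3.5 * 1000 = 3500 g/kWh
P = DO_demand / SAE_g = 4956.5 / 3500 = 1.41614 kW

1.41614 kW


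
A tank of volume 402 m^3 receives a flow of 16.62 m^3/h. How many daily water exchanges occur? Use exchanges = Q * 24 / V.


Daily flow volume = 16.62 m^3/h * 24 h = 398.88 m^3/day
Exchanges = daily flow / tank volume = 398.88 / 402 = 0.992239 exchanges/day

0.992239 exchanges/day


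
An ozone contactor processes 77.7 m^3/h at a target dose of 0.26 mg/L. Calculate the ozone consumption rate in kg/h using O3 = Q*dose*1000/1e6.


O3 demand (mg/h) = Q * dose * 1000 = 77.7 * 0.26 * 1000 = 20202 mg/h
Convert mg to kg: 20202 / 1e6 = 0.020202 kg/h

0.020202 kg/h


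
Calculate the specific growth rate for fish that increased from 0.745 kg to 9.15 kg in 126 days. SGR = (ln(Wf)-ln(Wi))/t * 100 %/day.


ln(W_f) = ln(9.15) = 2.2137539
ln(W_i) = ln(0.745) = -0.29437106
ln(W_f) - ln(W_i) = 2.2137539 - -0.29437106 = 2.508125
SGR = 2.508125 / 126 * 100 = 1.99058 %/day

1.99058 %/day


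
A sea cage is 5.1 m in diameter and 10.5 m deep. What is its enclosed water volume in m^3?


r = d/2 = 5.1/2 = 2.55 m
Base area = pi*r^2 = pi*2.55^2 = 20.428206 m^2
Volume = 20.428206 * 10.5 = 214.496 m^3

214.496 m^3


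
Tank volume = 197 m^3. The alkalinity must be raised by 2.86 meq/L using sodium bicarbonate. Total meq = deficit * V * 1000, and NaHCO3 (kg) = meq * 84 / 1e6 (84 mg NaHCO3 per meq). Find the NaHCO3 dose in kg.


Tank volume in L = 197 m^3 * 1000 = 197000 L
Total meq required = 2.86 meq/L * 197000 L = 563420 meq
NaHCO3 mass = 563420 meq * 84 mg/meq / 1e6 = 47.3273 kg

47.3273 kg


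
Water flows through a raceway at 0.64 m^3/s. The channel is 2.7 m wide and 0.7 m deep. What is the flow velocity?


Cross-sectional area = W * d = 2.7 * 0.7 = 1.89 m^2
Velocity = Q / A = 0.64 / 1.89 = 0.338624 m/s

0.338624 m/s


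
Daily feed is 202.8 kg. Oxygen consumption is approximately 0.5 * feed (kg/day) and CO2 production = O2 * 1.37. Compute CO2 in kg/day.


O2 = 202.8 * 0.5 = 101.4
CO2 = 101.4 * 1.37 = 138.918

138.918 kg/day


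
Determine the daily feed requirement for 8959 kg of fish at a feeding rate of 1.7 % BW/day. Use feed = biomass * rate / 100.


Feeding rate fraction = 1.7% / 100 = 0.017
Daily feed = 8959 kg * 0.017 = 152.303 kg/day

152.303 kg/day


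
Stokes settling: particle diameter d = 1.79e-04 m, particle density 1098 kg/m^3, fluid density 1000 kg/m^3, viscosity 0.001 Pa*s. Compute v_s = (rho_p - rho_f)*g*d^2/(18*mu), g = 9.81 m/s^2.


Density difference: rho_p - rho_f = 1098 - 1000 = 98 kg/m^3
d^2 = (1.79e-04)^2 = 3.2041e-08 m^2
Numerator = (rho_p - rho_f) * g * d^2 = 98 * 9.81 * 3.2041e-08 = 3.0803577e-05
Denominator = 18 * mu = 18 * 0.001 = 0.018
v_s = 3.0803577e-05 / 0.018 = 0.00171131 m/s
Check: Re = rho_f * v_s * d / mu = 1000 * 0.00171131 * 1.79e-04 / 0.001 = 0.306 < 1, so Stokes' law applies.

0.00171131 m/s


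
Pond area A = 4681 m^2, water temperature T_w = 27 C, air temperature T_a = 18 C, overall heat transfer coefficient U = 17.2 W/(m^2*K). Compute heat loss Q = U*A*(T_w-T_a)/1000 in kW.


Temperature difference dT = 27 - 18 = 9 K
Heat loss (W) = U * A * dT = 17.2 * 4681 * 9 = 724618.8 W
Convert to kW: 724618.8 / 1000 = 724.6188 kW

724.6188 kW


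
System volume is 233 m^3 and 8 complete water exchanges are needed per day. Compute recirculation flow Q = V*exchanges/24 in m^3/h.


Daily recirculation volume = 233 m^3 * 8 = 1864 m^3/day
Flow rate Q = daily volume / 24 h = 1864 / 24 = 77.6667 m^3/h

77.6667 m^3/h


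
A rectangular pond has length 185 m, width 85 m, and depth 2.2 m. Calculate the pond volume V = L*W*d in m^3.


Base area = L * W = 185 * 85 = 15725 m^2
Volume = area * depth = 15725 * 2.2 = 34595 m^3

34595 m^3


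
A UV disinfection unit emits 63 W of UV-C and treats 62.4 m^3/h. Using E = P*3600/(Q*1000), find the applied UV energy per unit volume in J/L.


Energy delivered per hour = 63 W * 3600 s = 226800 J/h
Volume treated per hour = 62.4 m^3/h * 1000 = 62400 L/h
dose = 226800 / 62400 = 3.63462 J/L

3.63462 J/L


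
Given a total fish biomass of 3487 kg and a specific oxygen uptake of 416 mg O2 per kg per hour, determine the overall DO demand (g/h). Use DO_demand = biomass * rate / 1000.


Total O2 consumption (mg/h) = 3487 kg * 416 mg/(kg*h) = 1450592 mg/h
Convert to g/h: 1450592 / 1000 = 1450.592 g/h

1450.592 g/h


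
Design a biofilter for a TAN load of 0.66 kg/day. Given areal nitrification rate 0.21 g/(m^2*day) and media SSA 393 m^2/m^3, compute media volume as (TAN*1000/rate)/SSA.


A = 0.66*1000 / 0.21 = 3142.8571 m^2
V = 3142.8571 / 393 = 7.99709

7.99709 m^3


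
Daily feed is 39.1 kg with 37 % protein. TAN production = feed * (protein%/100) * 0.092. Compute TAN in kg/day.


Protein in feed = 39.1 * 37/100 = 14.467 kg/day
TAN = protein * 0.092 = 14.467 * 0.092 = 1.330964 kg/day

1.330964 kg/day


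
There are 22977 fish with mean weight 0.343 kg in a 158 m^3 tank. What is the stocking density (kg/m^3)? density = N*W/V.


Total biomass = 22977 fish * 0.343 kg = 7881.111 kg
Density = total biomass / volume = 7881.111 / 158 = 49.8804 kg/m^3

49.8804 kg/m^3


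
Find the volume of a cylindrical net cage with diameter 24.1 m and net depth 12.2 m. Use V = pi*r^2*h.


r = d/2 = 24.1/2 = 12.05 m
Base area = pi*r^2 = pi*12.05^2 = 456.16711 m^2
Volume = 456.16711 * 12.2 = 5565.24 m^3

5565.24 m^3


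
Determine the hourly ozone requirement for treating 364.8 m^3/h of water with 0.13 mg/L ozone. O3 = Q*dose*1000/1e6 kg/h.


O3 demand (mg/h) = Q * dose * 1000 = 364.8 * 0.13 * 1000 = 47424 mg/h
Convert mg to kg: 47424 / 1e6 = 0.047424 kg/h

0.047424 kg/h


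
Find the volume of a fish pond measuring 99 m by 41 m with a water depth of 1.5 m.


Base area = L * W = 99 * 41 = 4059 m^2
Volume = area * depth = 4059 * 1.5 = 6088.5 m^3

6088.5 m^3


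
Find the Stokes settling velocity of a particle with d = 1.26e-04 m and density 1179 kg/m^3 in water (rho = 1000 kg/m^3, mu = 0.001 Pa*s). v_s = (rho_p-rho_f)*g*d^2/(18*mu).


Density difference: rho_p - rho_f = 1179 - 1000 = 179 kg/m^3
d^2 = (1.26e-04)^2 = 1.5876e-08 m^2
Numerator = (rho_p - rho_f) * g * d^2 = 179 * 9.81 * 1.5876e-08 = 2.7878097e-05
Denominator = 18 * mu = 18 * 0.001 = 0.018
v_s = 2.7878097e-05 / 0.018 = 0.00154878 m/s
Check: Re = rho_f * v_s * d / mu = 1000 * 0.00154878 * 1.26e-04 / 0.001 = 0.195 < 1, so Stokes' law applies.

0.00154878 m/s


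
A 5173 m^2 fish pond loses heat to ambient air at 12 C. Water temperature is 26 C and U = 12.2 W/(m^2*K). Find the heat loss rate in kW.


Temperature difference dT = 26 - 12 = 14 K
Heat loss (W) = U * A * dT = 12.2 * 5173 * 14 = 883548.4 W
Convert to kW: 883548.4 / 1000 = 883.5484 kW

883.5484 kW


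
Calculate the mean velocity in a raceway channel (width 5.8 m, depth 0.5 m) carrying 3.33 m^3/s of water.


Cross-sectional area = W * d = 5.8 * 0.5 = 2.9 m^2
Velocity = Q / A = 3.33 / 2.9 = 1.14828 m/s

1.14828 m/s


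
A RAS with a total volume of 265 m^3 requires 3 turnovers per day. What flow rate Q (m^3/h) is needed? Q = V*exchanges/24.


Daily recirculation volume = 265 m^3 * 3 = 795 m^3/day
Flow rate Q = daily volume / 24 h = 795 / 24 = 33.125 m^3/h

33.125 m^3/h
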